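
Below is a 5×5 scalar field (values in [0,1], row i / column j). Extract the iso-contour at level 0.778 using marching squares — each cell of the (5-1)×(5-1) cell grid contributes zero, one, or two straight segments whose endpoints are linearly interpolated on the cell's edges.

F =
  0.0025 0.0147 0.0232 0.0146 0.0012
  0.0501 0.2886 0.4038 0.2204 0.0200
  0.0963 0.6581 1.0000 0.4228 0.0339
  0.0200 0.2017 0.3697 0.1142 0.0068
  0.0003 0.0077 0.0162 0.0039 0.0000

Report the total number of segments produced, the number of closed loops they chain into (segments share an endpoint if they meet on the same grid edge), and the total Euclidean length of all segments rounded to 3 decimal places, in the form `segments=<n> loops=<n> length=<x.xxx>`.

segments=4 loops=1 length=2.544

cell (1,1): code 0100 → (1.628,2.000)–(2.000,1.351)
cell (1,2): code 1000 → (2.000,2.385)–(1.628,2.000)
cell (2,1): code 0010 → (2.000,1.351)–(2.352,2.000)
cell (2,2): code 0001 → (2.352,2.000)–(2.000,2.385)
total: 4 segments, chained into 1 closed loop(s), length Σ = 2.544044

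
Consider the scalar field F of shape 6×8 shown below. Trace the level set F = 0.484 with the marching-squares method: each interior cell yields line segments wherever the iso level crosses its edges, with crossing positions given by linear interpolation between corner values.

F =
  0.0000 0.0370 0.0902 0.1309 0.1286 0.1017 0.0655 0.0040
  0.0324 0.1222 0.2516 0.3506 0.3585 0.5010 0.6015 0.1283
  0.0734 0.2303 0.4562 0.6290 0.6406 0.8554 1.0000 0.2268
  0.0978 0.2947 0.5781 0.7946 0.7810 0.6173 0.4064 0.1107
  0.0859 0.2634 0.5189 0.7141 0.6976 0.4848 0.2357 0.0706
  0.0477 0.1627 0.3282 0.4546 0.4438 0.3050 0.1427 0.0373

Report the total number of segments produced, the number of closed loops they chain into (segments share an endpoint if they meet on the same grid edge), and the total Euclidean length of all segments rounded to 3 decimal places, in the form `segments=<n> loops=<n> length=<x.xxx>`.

segments=18 loops=1 length=14.100

cell (0,4): code 0100 → (0.957,5.000)–(1.000,4.881)
cell (0,5): code 1100 → (0.781,6.000)–(0.957,5.000)
cell (0,6): code 1000 → (1.000,6.248)–(0.781,6.000)
cell (1,2): code 0100 → (1.479,3.000)–(2.000,2.161)
cell (1,3): code 1100 → (1.445,4.000)–(1.479,3.000)
cell (1,4): code 1110 → (1.000,4.881)–(1.445,4.000)
cell (1,6): code 1001 → (2.000,6.667)–(1.000,6.248)
cell (2,1): code 0100 → (2.228,2.000)–(3.000,1.668)
cell (2,2): code 1110 → (2.000,2.161)–(2.228,2.000)
cell (2,5): code 1011 → (3.000,5.632)–(2.869,6.000)
cell (2,6): code 0001 → (2.869,6.000)–(2.000,6.667)
cell (3,1): code 0110 → (3.000,1.668)–(4.000,1.863)
cell (3,5): code 1001 → (4.000,5.003)–(3.000,5.632)
cell (4,1): code 0010 → (4.000,1.863)–(4.183,2.000)
cell (4,2): code 0011 → (4.183,2.000)–(4.887,3.000)
cell (4,3): code 0011 → (4.887,3.000)–(4.842,4.000)
cell (4,4): code 0011 → (4.842,4.000)–(4.004,5.000)
cell (4,5): code 0001 → (4.004,5.000)–(4.000,5.003)
total: 18 segments, chained into 1 closed loop(s), length Σ = 14.100338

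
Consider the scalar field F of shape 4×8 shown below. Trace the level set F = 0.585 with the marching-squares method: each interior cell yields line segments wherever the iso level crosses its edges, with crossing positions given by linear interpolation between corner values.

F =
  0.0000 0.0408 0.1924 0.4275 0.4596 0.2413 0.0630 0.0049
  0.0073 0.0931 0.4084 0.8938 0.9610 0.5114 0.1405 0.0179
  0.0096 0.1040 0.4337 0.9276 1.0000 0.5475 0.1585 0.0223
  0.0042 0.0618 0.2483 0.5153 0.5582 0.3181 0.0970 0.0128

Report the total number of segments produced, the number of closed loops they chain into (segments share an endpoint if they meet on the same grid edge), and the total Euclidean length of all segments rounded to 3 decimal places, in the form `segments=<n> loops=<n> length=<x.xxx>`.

cell (0,2): code 0100 → (0.338,3.000)–(1.000,2.364)
cell (0,3): code 1100 → (0.250,4.000)–(0.338,3.000)
cell (0,4): code 1000 → (1.000,4.836)–(0.250,4.000)
cell (1,2): code 0110 → (1.000,2.364)–(2.000,2.306)
cell (1,4): code 1001 → (2.000,4.917)–(1.000,4.836)
cell (2,2): code 0010 → (2.000,2.306)–(2.831,3.000)
cell (2,3): code 0011 → (2.831,3.000)–(2.939,4.000)
cell (2,4): code 0001 → (2.939,4.000)–(2.000,4.917)
total: 8 segments, chained into 1 closed loop(s), length Σ = 8.451418

segments=8 loops=1 length=8.451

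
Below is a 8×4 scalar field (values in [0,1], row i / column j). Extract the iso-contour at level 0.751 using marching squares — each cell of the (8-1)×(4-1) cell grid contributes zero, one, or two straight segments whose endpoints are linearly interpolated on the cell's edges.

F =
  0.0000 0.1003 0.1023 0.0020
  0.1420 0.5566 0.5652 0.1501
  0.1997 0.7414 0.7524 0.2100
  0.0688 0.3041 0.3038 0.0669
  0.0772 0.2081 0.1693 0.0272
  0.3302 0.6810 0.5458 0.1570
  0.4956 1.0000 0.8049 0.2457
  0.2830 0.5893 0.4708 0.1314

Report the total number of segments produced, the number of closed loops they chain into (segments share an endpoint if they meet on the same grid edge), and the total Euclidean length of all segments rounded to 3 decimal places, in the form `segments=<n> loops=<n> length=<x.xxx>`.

cell (1,1): code 0100 → (1.993,2.000)–(2.000,1.873)
cell (1,2): code 1000 → (2.000,2.003)–(1.993,2.000)
cell (2,1): code 0010 → (2.000,1.873)–(2.003,2.000)
cell (2,2): code 0001 → (2.003,2.000)–(2.000,2.003)
cell (5,0): code 0100 → (5.219,1.000)–(6.000,0.506)
cell (5,1): code 1100 → (5.792,2.000)–(5.219,1.000)
cell (5,2): code 1000 → (6.000,2.096)–(5.792,2.000)
cell (6,0): code 0010 → (6.000,0.506)–(6.606,1.000)
cell (6,1): code 0011 → (6.606,1.000)–(6.161,2.000)
cell (6,2): code 0001 → (6.161,2.000)–(6.000,2.096)
total: 10 segments, chained into 2 closed loop(s), length Σ = 4.636200

segments=10 loops=2 length=4.636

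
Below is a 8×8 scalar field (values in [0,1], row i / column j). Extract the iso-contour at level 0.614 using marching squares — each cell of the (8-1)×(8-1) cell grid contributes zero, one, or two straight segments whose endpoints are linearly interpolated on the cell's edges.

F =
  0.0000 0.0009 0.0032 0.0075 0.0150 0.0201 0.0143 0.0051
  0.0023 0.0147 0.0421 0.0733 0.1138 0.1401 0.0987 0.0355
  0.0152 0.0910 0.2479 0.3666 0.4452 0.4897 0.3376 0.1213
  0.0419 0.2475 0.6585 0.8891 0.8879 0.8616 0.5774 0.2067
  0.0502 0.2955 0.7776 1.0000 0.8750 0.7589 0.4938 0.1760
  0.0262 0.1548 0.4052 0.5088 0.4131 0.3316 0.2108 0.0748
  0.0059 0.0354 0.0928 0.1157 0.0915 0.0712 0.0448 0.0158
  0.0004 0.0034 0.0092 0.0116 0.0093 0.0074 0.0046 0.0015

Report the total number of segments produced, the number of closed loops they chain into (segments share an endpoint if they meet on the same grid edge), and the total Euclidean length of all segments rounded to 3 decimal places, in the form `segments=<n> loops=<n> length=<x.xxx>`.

segments=12 loops=1 length=10.723

cell (2,1): code 0100 → (2.892,2.000)–(3.000,1.892)
cell (2,2): code 1100 → (2.473,3.000)–(2.892,2.000)
cell (2,3): code 1100 → (2.381,4.000)–(2.473,3.000)
cell (2,4): code 1100 → (2.334,5.000)–(2.381,4.000)
cell (2,5): code 1000 → (3.000,5.871)–(2.334,5.000)
cell (3,1): code 0110 → (3.000,1.892)–(4.000,1.661)
cell (3,5): code 1001 → (4.000,5.547)–(3.000,5.871)
cell (4,1): code 0010 → (4.000,1.661)–(4.439,2.000)
cell (4,2): code 0011 → (4.439,2.000)–(4.786,3.000)
cell (4,3): code 0011 → (4.786,3.000)–(4.565,4.000)
cell (4,4): code 0011 → (4.565,4.000)–(4.339,5.000)
cell (4,5): code 0001 → (4.339,5.000)–(4.000,5.547)
total: 12 segments, chained into 1 closed loop(s), length Σ = 10.722619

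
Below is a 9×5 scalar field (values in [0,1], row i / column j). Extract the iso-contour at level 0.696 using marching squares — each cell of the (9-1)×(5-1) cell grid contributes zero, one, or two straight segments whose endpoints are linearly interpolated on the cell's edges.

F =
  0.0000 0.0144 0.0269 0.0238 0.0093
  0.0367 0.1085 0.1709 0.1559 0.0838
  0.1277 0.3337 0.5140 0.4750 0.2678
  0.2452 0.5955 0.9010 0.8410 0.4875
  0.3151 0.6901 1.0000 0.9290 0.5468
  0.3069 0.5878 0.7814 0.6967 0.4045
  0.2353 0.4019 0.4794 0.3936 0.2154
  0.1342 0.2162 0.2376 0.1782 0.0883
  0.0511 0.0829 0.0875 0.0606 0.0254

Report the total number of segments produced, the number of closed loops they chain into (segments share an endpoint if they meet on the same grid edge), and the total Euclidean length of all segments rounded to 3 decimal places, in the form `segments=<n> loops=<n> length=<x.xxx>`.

segments=10 loops=1 length=8.373

cell (2,1): code 0100 → (2.470,2.000)–(3.000,1.329)
cell (2,2): code 1100 → (2.604,3.000)–(2.470,2.000)
cell (2,3): code 1000 → (3.000,3.410)–(2.604,3.000)
cell (3,1): code 0110 → (3.000,1.329)–(4.000,1.019)
cell (3,3): code 1001 → (4.000,3.610)–(3.000,3.410)
cell (4,1): code 0110 → (4.000,1.019)–(5.000,1.559)
cell (4,3): code 1001 → (5.000,3.002)–(4.000,3.610)
cell (5,1): code 0010 → (5.000,1.559)–(5.283,2.000)
cell (5,2): code 0011 → (5.283,2.000)–(5.002,3.000)
cell (5,3): code 0001 → (5.002,3.000)–(5.000,3.002)
total: 10 segments, chained into 1 closed loop(s), length Σ = 8.372913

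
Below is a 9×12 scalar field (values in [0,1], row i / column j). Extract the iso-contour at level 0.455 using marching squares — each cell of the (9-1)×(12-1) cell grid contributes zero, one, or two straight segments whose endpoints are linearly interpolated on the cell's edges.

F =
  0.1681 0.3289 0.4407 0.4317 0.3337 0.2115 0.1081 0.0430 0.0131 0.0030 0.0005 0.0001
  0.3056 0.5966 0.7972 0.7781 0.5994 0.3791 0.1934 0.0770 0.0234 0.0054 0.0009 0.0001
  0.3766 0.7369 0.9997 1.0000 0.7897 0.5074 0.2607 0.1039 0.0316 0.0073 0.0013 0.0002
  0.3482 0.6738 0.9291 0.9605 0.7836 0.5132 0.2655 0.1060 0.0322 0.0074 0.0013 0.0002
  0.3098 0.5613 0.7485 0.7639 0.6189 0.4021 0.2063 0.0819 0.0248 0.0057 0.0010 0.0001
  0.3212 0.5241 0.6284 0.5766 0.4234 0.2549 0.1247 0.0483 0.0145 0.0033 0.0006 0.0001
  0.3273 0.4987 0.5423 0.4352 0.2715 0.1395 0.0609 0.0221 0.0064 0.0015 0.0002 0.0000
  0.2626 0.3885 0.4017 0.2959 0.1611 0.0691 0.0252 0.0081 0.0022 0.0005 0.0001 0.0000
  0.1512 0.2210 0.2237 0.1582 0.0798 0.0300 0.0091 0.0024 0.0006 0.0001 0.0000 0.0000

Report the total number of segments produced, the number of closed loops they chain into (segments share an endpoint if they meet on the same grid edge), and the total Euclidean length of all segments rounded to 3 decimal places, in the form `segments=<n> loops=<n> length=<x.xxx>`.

cell (0,0): code 0100 → (0.471,1.000)–(1.000,0.513)
cell (0,1): code 1100 → (0.040,2.000)–(0.471,1.000)
cell (0,2): code 1100 → (0.067,3.000)–(0.040,2.000)
cell (0,3): code 1100 → (0.457,4.000)–(0.067,3.000)
cell (0,4): code 1000 → (1.000,4.655)–(0.457,4.000)
cell (1,0): code 0110 → (1.000,0.513)–(2.000,0.218)
cell (1,4): code 1101 → (1.592,5.000)–(1.000,4.655)
cell (1,5): code 1000 → (2.000,5.212)–(1.592,5.000)
cell (2,0): code 0110 → (2.000,0.218)–(3.000,0.328)
cell (2,5): code 1001 → (3.000,5.235)–(2.000,5.212)
cell (3,0): code 0110 → (3.000,0.328)–(4.000,0.577)
cell (3,4): code 1011 → (4.000,4.756)–(3.524,5.000)
cell (3,5): code 0001 → (3.524,5.000)–(3.000,5.235)
cell (4,0): code 0110 → (4.000,0.577)–(5.000,0.659)
cell (4,3): code 1011 → (5.000,3.794)–(4.838,4.000)
cell (4,4): code 0001 → (4.838,4.000)–(4.000,4.756)
cell (5,0): code 0110 → (5.000,0.659)–(6.000,0.745)
cell (5,2): code 1011 → (6.000,2.815)–(5.860,3.000)
cell (5,3): code 0001 → (5.860,3.000)–(5.000,3.794)
cell (6,0): code 0010 → (6.000,0.745)–(6.397,1.000)
cell (6,1): code 0011 → (6.397,1.000)–(6.621,2.000)
cell (6,2): code 0001 → (6.621,2.000)–(6.000,2.815)
total: 22 segments, chained into 1 closed loop(s), length Σ = 18.387581

segments=22 loops=1 length=18.388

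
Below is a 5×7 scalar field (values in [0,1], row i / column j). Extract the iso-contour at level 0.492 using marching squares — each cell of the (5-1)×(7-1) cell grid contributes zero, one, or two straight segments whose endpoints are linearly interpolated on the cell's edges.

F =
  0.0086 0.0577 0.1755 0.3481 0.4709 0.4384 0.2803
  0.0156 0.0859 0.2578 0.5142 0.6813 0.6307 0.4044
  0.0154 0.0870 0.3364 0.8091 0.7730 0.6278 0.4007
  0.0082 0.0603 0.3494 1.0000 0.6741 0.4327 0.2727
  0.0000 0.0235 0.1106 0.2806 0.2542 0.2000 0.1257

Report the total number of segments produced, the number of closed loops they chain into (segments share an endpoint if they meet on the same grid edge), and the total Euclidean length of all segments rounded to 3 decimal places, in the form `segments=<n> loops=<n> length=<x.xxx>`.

segments=12 loops=1 length=10.813

cell (0,2): code 0100 → (0.866,3.000)–(1.000,2.913)
cell (0,3): code 1100 → (0.100,4.000)–(0.866,3.000)
cell (0,4): code 1100 → (0.279,5.000)–(0.100,4.000)
cell (0,5): code 1000 → (1.000,5.613)–(0.279,5.000)
cell (1,2): code 0110 → (1.000,2.913)–(2.000,2.329)
cell (1,5): code 1001 → (2.000,5.598)–(1.000,5.613)
cell (2,2): code 0110 → (2.000,2.329)–(3.000,2.219)
cell (2,4): code 1011 → (3.000,4.754)–(2.696,5.000)
cell (2,5): code 0001 → (2.696,5.000)–(2.000,5.598)
cell (3,2): code 0010 → (3.000,2.219)–(3.706,3.000)
cell (3,3): code 0011 → (3.706,3.000)–(3.434,4.000)
cell (3,4): code 0001 → (3.434,4.000)–(3.000,4.754)
total: 12 segments, chained into 1 closed loop(s), length Σ = 10.813351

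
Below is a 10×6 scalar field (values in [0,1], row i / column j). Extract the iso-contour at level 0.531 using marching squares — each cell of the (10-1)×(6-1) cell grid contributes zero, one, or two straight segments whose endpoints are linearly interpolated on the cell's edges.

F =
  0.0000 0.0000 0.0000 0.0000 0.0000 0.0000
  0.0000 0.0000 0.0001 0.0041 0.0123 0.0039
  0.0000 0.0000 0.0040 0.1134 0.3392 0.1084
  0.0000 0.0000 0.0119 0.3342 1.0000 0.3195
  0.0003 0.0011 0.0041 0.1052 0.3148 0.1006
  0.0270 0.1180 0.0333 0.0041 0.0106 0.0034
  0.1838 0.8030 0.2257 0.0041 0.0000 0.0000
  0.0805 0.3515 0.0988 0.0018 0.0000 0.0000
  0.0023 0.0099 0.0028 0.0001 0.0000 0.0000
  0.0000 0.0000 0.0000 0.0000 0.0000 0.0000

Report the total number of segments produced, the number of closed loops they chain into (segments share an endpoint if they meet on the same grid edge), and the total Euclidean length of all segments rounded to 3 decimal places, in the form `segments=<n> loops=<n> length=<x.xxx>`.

segments=8 loops=2 length=6.662

cell (2,3): code 0100 → (2.290,4.000)–(3.000,3.296)
cell (2,4): code 1000 → (3.000,4.689)–(2.290,4.000)
cell (3,3): code 0010 → (3.000,3.296)–(3.684,4.000)
cell (3,4): code 0001 → (3.684,4.000)–(3.000,4.689)
cell (5,0): code 0100 → (5.603,1.000)–(6.000,0.561)
cell (5,1): code 1000 → (6.000,1.471)–(5.603,1.000)
cell (6,0): code 0010 → (6.000,0.561)–(6.602,1.000)
cell (6,1): code 0001 → (6.602,1.000)–(6.000,1.471)
total: 8 segments, chained into 2 closed loop(s), length Σ = 6.661508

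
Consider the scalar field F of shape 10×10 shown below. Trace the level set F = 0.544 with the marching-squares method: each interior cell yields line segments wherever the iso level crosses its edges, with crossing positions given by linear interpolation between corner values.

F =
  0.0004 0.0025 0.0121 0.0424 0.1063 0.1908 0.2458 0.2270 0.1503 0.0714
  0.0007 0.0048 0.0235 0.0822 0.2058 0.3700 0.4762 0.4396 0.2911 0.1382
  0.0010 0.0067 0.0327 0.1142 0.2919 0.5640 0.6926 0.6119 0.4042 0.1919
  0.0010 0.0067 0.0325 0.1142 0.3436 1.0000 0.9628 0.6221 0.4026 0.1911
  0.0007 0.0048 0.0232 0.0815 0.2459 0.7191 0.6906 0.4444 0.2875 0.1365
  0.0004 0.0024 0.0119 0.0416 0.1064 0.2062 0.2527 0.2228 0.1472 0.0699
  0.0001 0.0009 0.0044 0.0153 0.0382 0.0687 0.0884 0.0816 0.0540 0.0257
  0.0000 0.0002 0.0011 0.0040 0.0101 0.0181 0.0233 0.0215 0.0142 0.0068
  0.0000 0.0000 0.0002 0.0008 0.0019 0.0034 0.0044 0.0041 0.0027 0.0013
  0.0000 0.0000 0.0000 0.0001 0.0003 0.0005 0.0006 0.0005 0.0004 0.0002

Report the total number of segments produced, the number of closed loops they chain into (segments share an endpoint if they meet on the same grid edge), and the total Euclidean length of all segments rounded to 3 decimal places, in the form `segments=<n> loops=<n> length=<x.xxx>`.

cell (1,4): code 0100 → (1.897,5.000)–(2.000,4.926)
cell (1,5): code 1100 → (1.313,6.000)–(1.897,5.000)
cell (1,6): code 1100 → (1.606,7.000)–(1.313,6.000)
cell (1,7): code 1000 → (2.000,7.327)–(1.606,7.000)
cell (2,4): code 0110 → (2.000,4.926)–(3.000,4.305)
cell (2,7): code 1001 → (3.000,7.356)–(2.000,7.327)
cell (3,4): code 0110 → (3.000,4.305)–(4.000,4.630)
cell (3,6): code 1011 → (4.000,6.595)–(3.440,7.000)
cell (3,7): code 0001 → (3.440,7.000)–(3.000,7.356)
cell (4,4): code 0010 → (4.000,4.630)–(4.341,5.000)
cell (4,5): code 0011 → (4.341,5.000)–(4.335,6.000)
cell (4,6): code 0001 → (4.335,6.000)–(4.000,6.595)
total: 12 segments, chained into 1 closed loop(s), length Σ = 9.510757

segments=12 loops=1 length=9.511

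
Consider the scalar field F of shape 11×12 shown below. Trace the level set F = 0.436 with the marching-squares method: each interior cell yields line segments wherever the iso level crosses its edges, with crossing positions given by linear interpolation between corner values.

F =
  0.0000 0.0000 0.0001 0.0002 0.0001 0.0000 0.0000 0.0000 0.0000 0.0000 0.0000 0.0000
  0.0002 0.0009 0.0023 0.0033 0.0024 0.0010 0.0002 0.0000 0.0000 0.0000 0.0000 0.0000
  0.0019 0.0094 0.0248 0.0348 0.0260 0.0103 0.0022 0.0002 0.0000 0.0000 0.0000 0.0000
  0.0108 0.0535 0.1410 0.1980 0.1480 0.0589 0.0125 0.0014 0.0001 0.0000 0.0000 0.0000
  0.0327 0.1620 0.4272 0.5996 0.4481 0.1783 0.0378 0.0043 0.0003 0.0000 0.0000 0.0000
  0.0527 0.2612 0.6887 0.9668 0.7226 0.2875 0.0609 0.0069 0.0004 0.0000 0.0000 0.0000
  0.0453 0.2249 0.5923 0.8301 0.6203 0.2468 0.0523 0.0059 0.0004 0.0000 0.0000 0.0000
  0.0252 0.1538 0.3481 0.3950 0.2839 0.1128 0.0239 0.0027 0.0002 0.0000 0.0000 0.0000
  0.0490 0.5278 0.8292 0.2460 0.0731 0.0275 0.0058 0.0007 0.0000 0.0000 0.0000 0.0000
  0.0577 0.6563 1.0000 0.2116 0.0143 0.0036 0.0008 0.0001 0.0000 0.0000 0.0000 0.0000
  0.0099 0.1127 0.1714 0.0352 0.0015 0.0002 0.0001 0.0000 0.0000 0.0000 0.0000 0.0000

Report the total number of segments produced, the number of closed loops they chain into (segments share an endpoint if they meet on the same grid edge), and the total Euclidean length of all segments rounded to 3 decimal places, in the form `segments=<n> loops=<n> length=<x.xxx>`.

cell (3,2): code 0100 → (3.593,3.000)–(4.000,2.051)
cell (3,3): code 1100 → (3.960,4.000)–(3.593,3.000)
cell (3,4): code 1000 → (4.000,4.045)–(3.960,4.000)
cell (4,1): code 0100 → (4.034,2.000)–(5.000,1.409)
cell (4,2): code 1110 → (4.000,2.051)–(4.034,2.000)
cell (4,4): code 1001 → (5.000,4.659)–(4.000,4.045)
cell (5,1): code 0110 → (5.000,1.409)–(6.000,1.575)
cell (5,4): code 1001 → (6.000,4.493)–(5.000,4.659)
cell (6,1): code 0010 → (6.000,1.575)–(6.640,2.000)
cell (6,2): code 0011 → (6.640,2.000)–(6.906,3.000)
cell (6,3): code 0011 → (6.906,3.000)–(6.548,4.000)
cell (6,4): code 0001 → (6.548,4.000)–(6.000,4.493)
cell (7,0): code 0100 → (7.755,1.000)–(8.000,0.808)
cell (7,1): code 1100 → (7.183,2.000)–(7.755,1.000)
cell (7,2): code 1000 → (8.000,2.674)–(7.183,2.000)
cell (8,0): code 0110 → (8.000,0.808)–(9.000,0.632)
cell (8,2): code 1001 → (9.000,2.715)–(8.000,2.674)
cell (9,0): code 0010 → (9.000,0.632)–(9.405,1.000)
cell (9,1): code 0011 → (9.405,1.000)–(9.681,2.000)
cell (9,2): code 0001 → (9.681,2.000)–(9.000,2.715)
total: 20 segments, chained into 2 closed loop(s), length Σ = 17.266723

segments=20 loops=2 length=17.267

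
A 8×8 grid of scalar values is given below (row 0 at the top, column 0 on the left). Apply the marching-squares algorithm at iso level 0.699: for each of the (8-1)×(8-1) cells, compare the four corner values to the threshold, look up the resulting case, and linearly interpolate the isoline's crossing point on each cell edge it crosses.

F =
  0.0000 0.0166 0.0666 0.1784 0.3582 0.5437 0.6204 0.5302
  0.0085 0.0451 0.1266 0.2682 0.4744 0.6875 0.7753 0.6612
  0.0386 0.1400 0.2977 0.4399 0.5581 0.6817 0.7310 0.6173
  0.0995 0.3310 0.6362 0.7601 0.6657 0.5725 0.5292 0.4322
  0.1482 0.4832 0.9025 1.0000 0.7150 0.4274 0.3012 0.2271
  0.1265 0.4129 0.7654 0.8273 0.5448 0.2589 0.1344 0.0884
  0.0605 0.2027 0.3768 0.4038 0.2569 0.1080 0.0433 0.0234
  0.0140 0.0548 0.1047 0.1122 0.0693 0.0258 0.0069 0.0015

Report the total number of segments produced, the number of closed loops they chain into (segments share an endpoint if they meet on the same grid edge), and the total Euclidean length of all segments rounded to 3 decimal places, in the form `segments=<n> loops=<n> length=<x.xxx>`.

segments=18 loops=2 length=12.695

cell (0,5): code 0100 → (0.507,6.000)–(1.000,5.131)
cell (0,6): code 1000 → (1.000,6.669)–(0.507,6.000)
cell (1,5): code 0110 → (1.000,5.131)–(2.000,5.351)
cell (1,6): code 1001 → (2.000,6.281)–(1.000,6.669)
cell (2,2): code 0100 → (2.809,3.000)–(3.000,2.507)
cell (2,3): code 1000 → (3.000,3.647)–(2.809,3.000)
cell (2,5): code 0010 → (2.000,5.351)–(2.159,6.000)
cell (2,6): code 0001 → (2.159,6.000)–(2.000,6.281)
cell (3,1): code 0100 → (3.236,2.000)–(4.000,1.515)
cell (3,2): code 1110 → (3.000,2.507)–(3.236,2.000)
cell (3,3): code 1101 → (3.675,4.000)–(3.000,3.647)
cell (3,4): code 1000 → (4.000,4.056)–(3.675,4.000)
cell (4,1): code 0110 → (4.000,1.515)–(5.000,1.812)
cell (4,3): code 1011 → (5.000,3.454)–(4.094,4.000)
cell (4,4): code 0001 → (4.094,4.000)–(4.000,4.056)
cell (5,1): code 0010 → (5.000,1.812)–(5.171,2.000)
cell (5,2): code 0011 → (5.171,2.000)–(5.303,3.000)
cell (5,3): code 0001 → (5.303,3.000)–(5.000,3.454)
total: 18 segments, chained into 2 closed loop(s), length Σ = 12.695159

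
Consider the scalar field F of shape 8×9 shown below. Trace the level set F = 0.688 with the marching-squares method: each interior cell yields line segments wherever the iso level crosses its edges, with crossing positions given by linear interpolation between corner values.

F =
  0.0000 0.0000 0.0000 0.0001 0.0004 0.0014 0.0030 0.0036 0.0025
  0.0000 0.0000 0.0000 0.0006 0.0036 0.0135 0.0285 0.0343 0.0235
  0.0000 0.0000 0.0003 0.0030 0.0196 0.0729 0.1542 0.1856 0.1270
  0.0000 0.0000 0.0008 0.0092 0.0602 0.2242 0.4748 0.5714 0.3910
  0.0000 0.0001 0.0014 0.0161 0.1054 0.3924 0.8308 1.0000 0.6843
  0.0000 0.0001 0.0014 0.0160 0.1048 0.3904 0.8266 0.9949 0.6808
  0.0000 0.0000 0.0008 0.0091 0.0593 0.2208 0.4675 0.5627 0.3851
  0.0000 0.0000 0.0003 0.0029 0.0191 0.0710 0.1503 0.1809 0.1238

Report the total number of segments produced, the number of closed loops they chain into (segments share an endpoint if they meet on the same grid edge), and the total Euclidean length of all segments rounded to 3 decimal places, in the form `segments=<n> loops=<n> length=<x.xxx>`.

cell (3,5): code 0100 → (3.599,6.000)–(4.000,5.674)
cell (3,6): code 1100 → (3.272,7.000)–(3.599,6.000)
cell (3,7): code 1000 → (4.000,7.988)–(3.272,7.000)
cell (4,5): code 0110 → (4.000,5.674)–(5.000,5.682)
cell (4,7): code 1001 → (5.000,7.977)–(4.000,7.988)
cell (5,5): code 0010 → (5.000,5.682)–(5.386,6.000)
cell (5,6): code 0011 → (5.386,6.000)–(5.710,7.000)
cell (5,7): code 0001 → (5.710,7.000)–(5.000,7.977)
total: 8 segments, chained into 1 closed loop(s), length Σ = 7.555307

segments=8 loops=1 length=7.555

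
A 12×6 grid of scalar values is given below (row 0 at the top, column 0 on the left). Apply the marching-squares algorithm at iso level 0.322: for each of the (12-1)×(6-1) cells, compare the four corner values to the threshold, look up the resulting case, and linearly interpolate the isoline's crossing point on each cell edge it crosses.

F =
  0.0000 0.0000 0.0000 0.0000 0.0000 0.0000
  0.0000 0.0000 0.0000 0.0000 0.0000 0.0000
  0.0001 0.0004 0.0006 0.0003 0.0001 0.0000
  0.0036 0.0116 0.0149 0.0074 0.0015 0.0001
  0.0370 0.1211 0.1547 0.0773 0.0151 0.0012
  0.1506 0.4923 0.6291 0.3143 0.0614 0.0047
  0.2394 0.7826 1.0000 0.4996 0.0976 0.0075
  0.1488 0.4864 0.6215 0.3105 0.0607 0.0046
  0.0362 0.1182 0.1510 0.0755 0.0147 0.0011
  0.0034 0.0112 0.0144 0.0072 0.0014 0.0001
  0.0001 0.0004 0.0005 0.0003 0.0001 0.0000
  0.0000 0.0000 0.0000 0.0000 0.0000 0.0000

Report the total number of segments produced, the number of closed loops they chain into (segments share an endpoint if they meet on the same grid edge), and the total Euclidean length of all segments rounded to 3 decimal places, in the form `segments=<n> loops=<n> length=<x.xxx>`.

cell (4,0): code 0100 → (4.541,1.000)–(5.000,0.502)
cell (4,1): code 1100 → (4.353,2.000)–(4.541,1.000)
cell (4,2): code 1000 → (5.000,2.976)–(4.353,2.000)
cell (5,0): code 0110 → (5.000,0.502)–(6.000,0.152)
cell (5,2): code 1101 → (5.042,3.000)–(5.000,2.976)
cell (5,3): code 1000 → (6.000,3.442)–(5.042,3.000)
cell (6,0): code 0110 → (6.000,0.152)–(7.000,0.513)
cell (6,2): code 1011 → (7.000,2.963)–(6.939,3.000)
cell (6,3): code 0001 → (6.939,3.000)–(6.000,3.442)
cell (7,0): code 0010 → (7.000,0.513)–(7.446,1.000)
cell (7,1): code 0011 → (7.446,1.000)–(7.637,2.000)
cell (7,2): code 0001 → (7.637,2.000)–(7.000,2.963)
total: 12 segments, chained into 1 closed loop(s), length Σ = 10.033930

segments=12 loops=1 length=10.034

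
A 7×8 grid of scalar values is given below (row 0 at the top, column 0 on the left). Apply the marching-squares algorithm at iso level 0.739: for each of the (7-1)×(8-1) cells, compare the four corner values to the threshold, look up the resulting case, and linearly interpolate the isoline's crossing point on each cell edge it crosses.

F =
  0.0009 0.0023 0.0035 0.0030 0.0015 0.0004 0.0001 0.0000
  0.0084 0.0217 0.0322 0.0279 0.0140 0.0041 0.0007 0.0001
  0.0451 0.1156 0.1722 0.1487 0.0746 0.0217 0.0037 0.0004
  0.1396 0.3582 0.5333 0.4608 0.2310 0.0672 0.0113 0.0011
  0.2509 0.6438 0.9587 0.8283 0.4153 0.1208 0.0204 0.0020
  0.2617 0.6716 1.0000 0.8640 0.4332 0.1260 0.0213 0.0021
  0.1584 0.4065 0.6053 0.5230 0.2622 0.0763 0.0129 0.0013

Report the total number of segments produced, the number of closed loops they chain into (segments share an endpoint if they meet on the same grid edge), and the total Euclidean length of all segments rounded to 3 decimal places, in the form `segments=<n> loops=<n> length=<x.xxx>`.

segments=8 loops=1 length=6.781

cell (3,1): code 0100 → (3.484,2.000)–(4.000,1.302)
cell (3,2): code 1100 → (3.757,3.000)–(3.484,2.000)
cell (3,3): code 1000 → (4.000,3.216)–(3.757,3.000)
cell (4,1): code 0110 → (4.000,1.302)–(5.000,1.205)
cell (4,3): code 1001 → (5.000,3.290)–(4.000,3.216)
cell (5,1): code 0010 → (5.000,1.205)–(5.661,2.000)
cell (5,2): code 0011 → (5.661,2.000)–(5.367,3.000)
cell (5,3): code 0001 → (5.367,3.000)–(5.000,3.290)
total: 8 segments, chained into 1 closed loop(s), length Σ = 6.781359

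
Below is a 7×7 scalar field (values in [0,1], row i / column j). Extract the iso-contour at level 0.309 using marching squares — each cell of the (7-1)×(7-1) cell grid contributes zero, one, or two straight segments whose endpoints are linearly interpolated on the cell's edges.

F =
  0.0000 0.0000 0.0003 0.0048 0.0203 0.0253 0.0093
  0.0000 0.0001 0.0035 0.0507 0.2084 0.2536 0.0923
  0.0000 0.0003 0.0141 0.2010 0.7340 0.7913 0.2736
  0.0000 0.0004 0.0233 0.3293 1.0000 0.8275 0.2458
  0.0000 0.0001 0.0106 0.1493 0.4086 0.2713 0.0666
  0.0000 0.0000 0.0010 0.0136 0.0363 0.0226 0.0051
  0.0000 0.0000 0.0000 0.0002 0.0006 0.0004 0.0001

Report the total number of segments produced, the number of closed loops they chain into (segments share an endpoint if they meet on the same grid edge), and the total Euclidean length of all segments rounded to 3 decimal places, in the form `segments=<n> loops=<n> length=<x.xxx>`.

segments=12 loops=1 length=9.496

cell (1,3): code 0100 → (1.191,4.000)–(2.000,3.203)
cell (1,4): code 1100 → (1.103,5.000)–(1.191,4.000)
cell (1,5): code 1000 → (2.000,5.932)–(1.103,5.000)
cell (2,2): code 0100 → (2.842,3.000)–(3.000,2.934)
cell (2,3): code 1110 → (2.000,3.203)–(2.842,3.000)
cell (2,5): code 1001 → (3.000,5.891)–(2.000,5.932)
cell (3,2): code 0010 → (3.000,2.934)–(3.113,3.000)
cell (3,3): code 0111 → (3.113,3.000)–(4.000,3.616)
cell (3,4): code 1011 → (4.000,4.725)–(3.932,5.000)
cell (3,5): code 0001 → (3.932,5.000)–(3.000,5.891)
cell (4,3): code 0010 → (4.000,3.616)–(4.268,4.000)
cell (4,4): code 0001 → (4.268,4.000)–(4.000,4.725)
total: 12 segments, chained into 1 closed loop(s), length Σ = 9.495717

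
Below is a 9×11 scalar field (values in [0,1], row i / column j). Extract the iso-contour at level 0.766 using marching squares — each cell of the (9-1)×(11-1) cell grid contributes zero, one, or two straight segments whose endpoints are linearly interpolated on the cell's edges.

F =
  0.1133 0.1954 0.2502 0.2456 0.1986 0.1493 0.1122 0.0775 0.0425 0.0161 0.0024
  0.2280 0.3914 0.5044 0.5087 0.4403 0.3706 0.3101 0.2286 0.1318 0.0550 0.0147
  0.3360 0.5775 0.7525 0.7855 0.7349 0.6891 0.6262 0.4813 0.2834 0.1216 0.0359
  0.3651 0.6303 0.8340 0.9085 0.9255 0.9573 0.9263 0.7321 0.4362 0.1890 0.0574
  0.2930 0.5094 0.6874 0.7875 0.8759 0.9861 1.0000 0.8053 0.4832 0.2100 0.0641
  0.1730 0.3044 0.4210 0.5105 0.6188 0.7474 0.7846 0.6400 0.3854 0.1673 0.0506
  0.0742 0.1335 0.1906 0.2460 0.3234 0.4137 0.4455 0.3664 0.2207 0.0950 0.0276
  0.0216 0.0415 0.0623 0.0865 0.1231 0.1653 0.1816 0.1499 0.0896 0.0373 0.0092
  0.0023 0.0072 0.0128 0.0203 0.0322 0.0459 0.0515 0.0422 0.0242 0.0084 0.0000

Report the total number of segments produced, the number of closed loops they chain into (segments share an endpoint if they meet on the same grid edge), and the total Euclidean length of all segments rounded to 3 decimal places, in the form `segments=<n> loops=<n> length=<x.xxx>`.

segments=20 loops=1 length=13.515

cell (1,2): code 0100 → (1.930,3.000)–(2.000,2.409)
cell (1,3): code 1000 → (2.000,3.385)–(1.930,3.000)
cell (2,1): code 0100 → (2.166,2.000)–(3.000,1.666)
cell (2,2): code 1110 → (2.000,2.409)–(2.166,2.000)
cell (2,3): code 1101 → (2.163,4.000)–(2.000,3.385)
cell (2,4): code 1100 → (2.287,5.000)–(2.163,4.000)
cell (2,5): code 1100 → (2.466,6.000)–(2.287,5.000)
cell (2,6): code 1000 → (3.000,6.825)–(2.466,6.000)
cell (3,1): code 0010 → (3.000,1.666)–(3.464,2.000)
cell (3,2): code 0111 → (3.464,2.000)–(4.000,2.785)
cell (3,6): code 1101 → (3.463,7.000)–(3.000,6.825)
cell (3,7): code 1000 → (4.000,7.122)–(3.463,7.000)
cell (4,2): code 0010 → (4.000,2.785)–(4.078,3.000)
cell (4,3): code 0011 → (4.078,3.000)–(4.427,4.000)
cell (4,4): code 0011 → (4.427,4.000)–(4.922,5.000)
cell (4,5): code 0111 → (4.922,5.000)–(5.000,5.500)
cell (4,6): code 1011 → (5.000,6.129)–(4.238,7.000)
cell (4,7): code 0001 → (4.238,7.000)–(4.000,7.122)
cell (5,5): code 0010 → (5.000,5.500)–(5.055,6.000)
cell (5,6): code 0001 → (5.055,6.000)–(5.000,6.129)
total: 20 segments, chained into 1 closed loop(s), length Σ = 13.514542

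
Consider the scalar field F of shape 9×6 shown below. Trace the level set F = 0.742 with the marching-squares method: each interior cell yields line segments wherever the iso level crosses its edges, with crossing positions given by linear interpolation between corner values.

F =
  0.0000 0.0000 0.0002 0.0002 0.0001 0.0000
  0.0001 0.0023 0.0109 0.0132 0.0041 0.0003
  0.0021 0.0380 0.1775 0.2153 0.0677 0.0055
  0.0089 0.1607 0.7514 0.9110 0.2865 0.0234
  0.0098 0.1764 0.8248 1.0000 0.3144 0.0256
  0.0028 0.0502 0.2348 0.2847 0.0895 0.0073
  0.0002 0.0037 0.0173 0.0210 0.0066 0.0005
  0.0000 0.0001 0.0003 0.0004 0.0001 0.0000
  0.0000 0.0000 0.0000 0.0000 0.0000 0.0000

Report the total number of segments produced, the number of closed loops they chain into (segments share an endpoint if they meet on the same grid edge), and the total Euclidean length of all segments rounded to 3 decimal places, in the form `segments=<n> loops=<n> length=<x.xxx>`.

segments=8 loops=1 length=5.159

cell (2,1): code 0100 → (2.984,2.000)–(3.000,1.984)
cell (2,2): code 1100 → (2.757,3.000)–(2.984,2.000)
cell (2,3): code 1000 → (3.000,3.271)–(2.757,3.000)
cell (3,1): code 0110 → (3.000,1.984)–(4.000,1.872)
cell (3,3): code 1001 → (4.000,3.376)–(3.000,3.271)
cell (4,1): code 0010 → (4.000,1.872)–(4.140,2.000)
cell (4,2): code 0011 → (4.140,2.000)–(4.361,3.000)
cell (4,3): code 0001 → (4.361,3.000)–(4.000,3.376)
total: 8 segments, chained into 1 closed loop(s), length Σ = 5.158615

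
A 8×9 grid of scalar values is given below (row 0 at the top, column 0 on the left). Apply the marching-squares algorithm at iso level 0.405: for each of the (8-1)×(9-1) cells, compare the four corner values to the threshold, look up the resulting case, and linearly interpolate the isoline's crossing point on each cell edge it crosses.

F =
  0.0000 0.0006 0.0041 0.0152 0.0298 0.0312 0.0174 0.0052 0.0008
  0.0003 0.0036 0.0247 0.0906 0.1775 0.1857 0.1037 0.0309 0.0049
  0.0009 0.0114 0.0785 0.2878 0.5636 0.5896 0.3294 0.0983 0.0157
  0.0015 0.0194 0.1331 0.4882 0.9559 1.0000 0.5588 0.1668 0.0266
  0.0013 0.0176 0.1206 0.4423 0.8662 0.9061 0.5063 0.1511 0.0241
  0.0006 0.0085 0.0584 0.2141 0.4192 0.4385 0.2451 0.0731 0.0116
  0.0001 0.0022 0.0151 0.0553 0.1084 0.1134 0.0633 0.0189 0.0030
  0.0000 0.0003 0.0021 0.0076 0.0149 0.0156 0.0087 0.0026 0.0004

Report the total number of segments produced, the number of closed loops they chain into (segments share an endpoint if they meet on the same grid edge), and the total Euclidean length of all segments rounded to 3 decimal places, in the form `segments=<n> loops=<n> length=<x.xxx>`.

cell (1,3): code 0100 → (1.589,4.000)–(2.000,3.425)
cell (1,4): code 1100 → (1.543,5.000)–(1.589,4.000)
cell (1,5): code 1000 → (2.000,5.709)–(1.543,5.000)
cell (2,2): code 0100 → (2.585,3.000)–(3.000,2.766)
cell (2,3): code 1110 → (2.000,3.425)–(2.585,3.000)
cell (2,5): code 1101 → (2.330,6.000)–(2.000,5.709)
cell (2,6): code 1000 → (3.000,6.392)–(2.330,6.000)
cell (3,2): code 0110 → (3.000,2.766)–(4.000,2.884)
cell (3,6): code 1001 → (4.000,6.285)–(3.000,6.392)
cell (4,2): code 0010 → (4.000,2.884)–(4.163,3.000)
cell (4,3): code 0111 → (4.163,3.000)–(5.000,3.931)
cell (4,5): code 1011 → (5.000,5.173)–(4.388,6.000)
cell (4,6): code 0001 → (4.388,6.000)–(4.000,6.285)
cell (5,3): code 0010 → (5.000,3.931)–(5.046,4.000)
cell (5,4): code 0011 → (5.046,4.000)–(5.103,5.000)
cell (5,5): code 0001 → (5.103,5.000)–(5.000,5.173)
total: 16 segments, chained into 1 closed loop(s), length Σ = 11.228335

segments=16 loops=1 length=11.228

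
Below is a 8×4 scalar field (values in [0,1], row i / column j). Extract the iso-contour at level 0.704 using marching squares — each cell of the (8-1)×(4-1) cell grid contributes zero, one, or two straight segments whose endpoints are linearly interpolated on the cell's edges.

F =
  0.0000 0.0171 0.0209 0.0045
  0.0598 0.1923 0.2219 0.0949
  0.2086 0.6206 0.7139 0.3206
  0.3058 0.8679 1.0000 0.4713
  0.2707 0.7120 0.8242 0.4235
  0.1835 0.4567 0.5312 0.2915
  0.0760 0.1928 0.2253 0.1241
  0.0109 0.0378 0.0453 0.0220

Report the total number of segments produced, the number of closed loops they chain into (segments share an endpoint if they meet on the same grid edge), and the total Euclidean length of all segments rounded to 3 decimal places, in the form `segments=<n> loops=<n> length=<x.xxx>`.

segments=10 loops=1 length=6.637

cell (1,1): code 0100 → (1.980,2.000)–(2.000,1.894)
cell (1,2): code 1000 → (2.000,2.025)–(1.980,2.000)
cell (2,0): code 0100 → (2.337,1.000)–(3.000,0.708)
cell (2,1): code 1110 → (2.000,1.894)–(2.337,1.000)
cell (2,2): code 1001 → (3.000,2.560)–(2.000,2.025)
cell (3,0): code 0110 → (3.000,0.708)–(4.000,0.982)
cell (3,2): code 1001 → (4.000,2.300)–(3.000,2.560)
cell (4,0): code 0010 → (4.000,0.982)–(4.031,1.000)
cell (4,1): code 0011 → (4.031,1.000)–(4.410,2.000)
cell (4,2): code 0001 → (4.410,2.000)–(4.000,2.300)
total: 10 segments, chained into 1 closed loop(s), length Σ = 6.637383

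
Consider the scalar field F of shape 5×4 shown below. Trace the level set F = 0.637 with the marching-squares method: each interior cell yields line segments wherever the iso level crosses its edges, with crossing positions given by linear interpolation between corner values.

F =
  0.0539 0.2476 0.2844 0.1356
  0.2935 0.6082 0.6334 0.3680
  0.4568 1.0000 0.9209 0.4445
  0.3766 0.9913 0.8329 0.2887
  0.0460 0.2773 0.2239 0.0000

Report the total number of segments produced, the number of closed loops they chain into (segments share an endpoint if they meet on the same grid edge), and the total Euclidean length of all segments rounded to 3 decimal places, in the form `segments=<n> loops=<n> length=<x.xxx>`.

segments=8 loops=1 length=7.588

cell (1,0): code 0100 → (1.074,1.000)–(2.000,0.332)
cell (1,1): code 1100 → (1.013,2.000)–(1.074,1.000)
cell (1,2): code 1000 → (2.000,2.596)–(1.013,2.000)
cell (2,0): code 0110 → (2.000,0.332)–(3.000,0.424)
cell (2,2): code 1001 → (3.000,2.360)–(2.000,2.596)
cell (3,0): code 0010 → (3.000,0.424)–(3.496,1.000)
cell (3,1): code 0011 → (3.496,1.000)–(3.322,2.000)
cell (3,2): code 0001 → (3.322,2.000)–(3.000,2.360)
total: 8 segments, chained into 1 closed loop(s), length Σ = 7.587677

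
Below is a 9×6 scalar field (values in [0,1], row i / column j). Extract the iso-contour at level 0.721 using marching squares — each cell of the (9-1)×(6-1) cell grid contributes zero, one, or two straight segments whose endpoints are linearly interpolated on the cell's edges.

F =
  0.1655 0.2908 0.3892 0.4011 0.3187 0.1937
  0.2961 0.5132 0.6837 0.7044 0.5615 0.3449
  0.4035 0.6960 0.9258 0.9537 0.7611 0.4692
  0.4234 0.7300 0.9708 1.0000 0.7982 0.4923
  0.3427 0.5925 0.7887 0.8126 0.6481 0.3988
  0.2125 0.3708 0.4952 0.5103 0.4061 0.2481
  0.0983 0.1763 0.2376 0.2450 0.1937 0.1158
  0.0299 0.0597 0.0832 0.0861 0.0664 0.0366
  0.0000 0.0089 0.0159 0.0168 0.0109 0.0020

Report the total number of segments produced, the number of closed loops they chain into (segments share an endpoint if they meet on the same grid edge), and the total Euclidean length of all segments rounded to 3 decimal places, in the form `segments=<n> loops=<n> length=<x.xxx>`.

cell (1,1): code 0100 → (1.154,2.000)–(2.000,1.109)
cell (1,2): code 1100 → (1.067,3.000)–(1.154,2.000)
cell (1,3): code 1100 → (1.799,4.000)–(1.067,3.000)
cell (1,4): code 1000 → (2.000,4.137)–(1.799,4.000)
cell (2,0): code 0100 → (2.735,1.000)–(3.000,0.971)
cell (2,1): code 1110 → (2.000,1.109)–(2.735,1.000)
cell (2,4): code 1001 → (3.000,4.252)–(2.000,4.137)
cell (3,0): code 0010 → (3.000,0.971)–(3.065,1.000)
cell (3,1): code 0111 → (3.065,1.000)–(4.000,1.655)
cell (3,3): code 1011 → (4.000,3.557)–(3.514,4.000)
cell (3,4): code 0001 → (3.514,4.000)–(3.000,4.252)
cell (4,1): code 0010 → (4.000,1.655)–(4.231,2.000)
cell (4,2): code 0011 → (4.231,2.000)–(4.303,3.000)
cell (4,3): code 0001 → (4.303,3.000)–(4.000,3.557)
total: 14 segments, chained into 1 closed loop(s), length Σ = 10.226685

segments=14 loops=1 length=10.227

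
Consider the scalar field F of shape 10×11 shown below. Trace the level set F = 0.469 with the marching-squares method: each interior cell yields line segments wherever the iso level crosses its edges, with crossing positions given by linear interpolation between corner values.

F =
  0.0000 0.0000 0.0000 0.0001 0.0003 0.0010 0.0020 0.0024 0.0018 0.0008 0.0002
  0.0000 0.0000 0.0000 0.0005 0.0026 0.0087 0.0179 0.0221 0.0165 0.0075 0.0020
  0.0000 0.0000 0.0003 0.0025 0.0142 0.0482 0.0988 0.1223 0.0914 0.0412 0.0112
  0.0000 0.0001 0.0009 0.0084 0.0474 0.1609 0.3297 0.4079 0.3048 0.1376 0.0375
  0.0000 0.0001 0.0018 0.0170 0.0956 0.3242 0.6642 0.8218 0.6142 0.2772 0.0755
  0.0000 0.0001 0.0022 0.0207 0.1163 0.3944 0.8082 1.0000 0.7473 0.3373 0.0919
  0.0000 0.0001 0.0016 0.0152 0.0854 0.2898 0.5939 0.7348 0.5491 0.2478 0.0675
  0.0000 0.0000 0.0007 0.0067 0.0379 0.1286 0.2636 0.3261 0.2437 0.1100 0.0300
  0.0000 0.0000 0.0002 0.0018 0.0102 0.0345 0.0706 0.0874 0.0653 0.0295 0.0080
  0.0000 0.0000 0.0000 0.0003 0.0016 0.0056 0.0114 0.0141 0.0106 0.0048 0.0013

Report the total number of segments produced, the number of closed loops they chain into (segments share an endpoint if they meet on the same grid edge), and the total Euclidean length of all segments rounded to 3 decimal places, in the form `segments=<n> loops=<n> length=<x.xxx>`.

segments=12 loops=1 length=10.825

cell (3,5): code 0100 → (3.416,6.000)–(4.000,5.426)
cell (3,6): code 1100 → (3.148,7.000)–(3.416,6.000)
cell (3,7): code 1100 → (3.531,8.000)–(3.148,7.000)
cell (3,8): code 1000 → (4.000,8.431)–(3.531,8.000)
cell (4,5): code 0110 → (4.000,5.426)–(5.000,5.180)
cell (4,8): code 1001 → (5.000,8.679)–(4.000,8.431)
cell (5,5): code 0110 → (5.000,5.180)–(6.000,5.589)
cell (5,8): code 1001 → (6.000,8.266)–(5.000,8.679)
cell (6,5): code 0010 → (6.000,5.589)–(6.378,6.000)
cell (6,6): code 0011 → (6.378,6.000)–(6.650,7.000)
cell (6,7): code 0011 → (6.650,7.000)–(6.262,8.000)
cell (6,8): code 0001 → (6.262,8.000)–(6.000,8.266)
total: 12 segments, chained into 1 closed loop(s), length Σ = 10.825170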